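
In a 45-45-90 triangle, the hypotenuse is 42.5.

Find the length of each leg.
In a 45-45-90 triangle hypotenuse = leg·√2, so leg = hypotenuse/√2.
Leg = 42.5/√2 ≈ 42.5/1.41421 ≈ 30.052

Each leg = 30.05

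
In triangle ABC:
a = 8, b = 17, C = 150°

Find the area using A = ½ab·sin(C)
A = ½·a·b·sin(C) = ½·8·17·sin(150°)
sin(150°) ≈ 0.5
A ≈ ½·136·0.5 = 68·0.5 ≈ 34

Area = 34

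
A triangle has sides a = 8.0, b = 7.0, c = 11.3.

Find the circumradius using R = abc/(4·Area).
First find the area with Heron's formula.
s = (8.0 + 7.0 + 11.3)/2 = 13.15
Area = √(s(s−a)(s−b)(s−c)) = √(13.15·5.15·6.15·1.85) ≈ √770.513 ≈ 27.7581
abc = 8.0·7.0·11.3 = 632.8
R = abc/(4·Area) ≈ 632.8/(4·27.7581) = 632.8/111.032 ≈ 5.69924

R = 5.699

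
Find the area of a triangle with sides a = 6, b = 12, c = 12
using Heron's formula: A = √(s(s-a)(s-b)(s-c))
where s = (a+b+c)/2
s = (6 + 12 + 12)/2 = 30/2 = 15
s − a = 9, s − b = 3, s − c = 3
s(s−a)(s−b)(s−c) = 15·9·3·3 = 1215
Area = √1215 ≈ 34.8569

s = 15.0, Area = 34.86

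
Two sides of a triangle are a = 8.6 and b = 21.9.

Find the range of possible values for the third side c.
Triangle inequality: |a − b| < c < a + b
|a − b| = |8.6 − 21.9| = 13.3
a + b = 8.6 + 21.9 = 30.5

13.3 < c < 30.5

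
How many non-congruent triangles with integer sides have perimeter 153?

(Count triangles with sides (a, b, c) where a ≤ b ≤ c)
Let a ≤ b ≤ c with a + b + c = 153. The only binding inequality is a + b > c, i.e. 153 − c > c, so c < 153/2; and c ≥ 153/3 since c is the largest side.
So 51 ≤ c ≤ 76. For each c, b runs from ⌈(153 − c)/2⌉ up to c (then a = 153 − b − c satisfies 1 ≤ a ≤ b automatically), giving c − ⌈(153 − c)/2⌉ + 1 choices.
Summing over c: 1 + 2 + 4 + 5 + … + 37 + 38  (26 terms, c = 51, …, 76) = 507
Check (closed form: nearest integer to p²/48 for even p, (p+3)²/48 for odd p): (153+3)²/48 = 156²/48 = 24336/48 ≈ 507.00 → 507

507 triangles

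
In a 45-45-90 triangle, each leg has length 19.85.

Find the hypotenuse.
In a 45-45-90 triangle the sides are in ratio 1 : 1 : √2, so hypotenuse = leg·√2.
Hypotenuse = 19.85·√2 ≈ 19.85·1.41421 ≈ 28.0721

Hypotenuse = 19.85√2 = 28.07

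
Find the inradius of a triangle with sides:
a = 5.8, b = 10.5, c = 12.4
r = Area/s where s is the semi-perimeter.
s = (5.8 + 10.5 + 12.4)/2 = 28.7/2 = 14.35
Area = √(s(s−a)(s−b)(s−c)) = √(14.35·8.55·3.85·1.95) ≈ √921.114 ≈ 30.3499
r ≈ 30.3499/14.35 ≈ 2.11497

r = 2.115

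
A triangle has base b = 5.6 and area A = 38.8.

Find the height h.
A = ½·b·h  ⇒  h = 2A/b = 2·38.8/5.6 = 77.6/5.6 ≈ 13.8571

h = 13.86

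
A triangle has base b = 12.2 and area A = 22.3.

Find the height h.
A = ½·b·h  ⇒  h = 2A/b = 2·22.3/12.2 = 44.6/12.2 ≈ 3.65574

h = 3.656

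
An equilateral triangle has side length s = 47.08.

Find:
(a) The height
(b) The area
(a) The height splits the triangle into two 30-60-90 halves: h = s·√3/2 = 47.08·1.73205/2 ≈ 81.545/2 ≈ 40.7725
(b) Area = (√3/4)·s² = (√3/4)·47.08² = (√3/4)·2216.5264 ≈ 0.433013·2216.5264 ≈ 959.784

Height = 40.77, Area = 959.8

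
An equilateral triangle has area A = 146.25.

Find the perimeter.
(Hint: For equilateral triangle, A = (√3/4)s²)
A = (√3/4)s²  ⇒  s² = 4A/√3 = 4·146.25/√3 = 585/1.73205 ≈ 337.75
s ≈ √337.75 ≈ 18.378
Perimeter = 3s ≈ 3·18.378 ≈ 55.1339

Perimeter = 55.13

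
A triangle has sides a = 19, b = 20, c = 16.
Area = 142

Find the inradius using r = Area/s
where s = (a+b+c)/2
s = (19 + 20 + 16)/2 = 55/2 = 27.5
r = Area/s = 142/27.5 ≈ 5.16364

r = 5.164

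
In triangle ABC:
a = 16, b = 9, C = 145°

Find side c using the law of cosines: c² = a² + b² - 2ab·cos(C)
c² = 16² + 9² − 2·16·9·cos(145°)
cos(145°) ≈ -0.819152
c² ≈ 256 + 81 − 288·(-0.819152) ≈ 337 + 235.916 ≈ 572.916
c ≈ √572.916 ≈ 23.9357

c = 23.94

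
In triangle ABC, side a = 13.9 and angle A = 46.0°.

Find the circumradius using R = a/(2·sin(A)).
R = a/(2·sin(A)) = 13.9/(2·sin(46.0°))
sin(46.0°) ≈ 0.71934
R ≈ 13.9/(2·0.71934) = 13.9/1.43868 ≈ 9.66164

R = 9.662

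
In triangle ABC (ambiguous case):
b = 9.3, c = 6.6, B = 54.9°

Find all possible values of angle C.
b/sin(B) = c/sin(C)  ⇒  sin(C) = c·sin(B)/b = 6.6·sin(54.9°)/9.3
sin(54.9°) ≈ 0.81815
sin(C) ≈ 6.6·0.81815/9.3 ≈ 5.39979/9.3 ≈ 0.580622
Candidate 1: C₁ = arcsin(0.580622) ≈ 35.4943°  →  A = 180° − 54.9° − 35.4943° ≈ 89.6057° > 0, valid
Candidate 2: C₂ = 180° − C₁ ≈ 144.506°  →  A = 180° − 54.9° − 144.506° ≈ -19.4057° ≤ 0, not a valid triangle

C = 35.49° (one solution)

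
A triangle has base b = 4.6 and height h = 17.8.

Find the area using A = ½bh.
A = ½·b·h = ½·4.6·17.8 = ½·81.88 = 40.94

Area = 40.94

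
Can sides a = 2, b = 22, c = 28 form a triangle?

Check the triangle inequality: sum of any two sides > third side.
a + b vs c: 2 + 22 = 24 ≤ 28  ✗
a + c vs b: 2 + 28 = 30 > 22  ✓
b + c vs a: 22 + 28 = 50 > 2  ✓

No: 2 + 22 = 24 is not > 28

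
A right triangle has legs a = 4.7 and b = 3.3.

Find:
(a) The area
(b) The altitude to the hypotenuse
(a) The legs are perpendicular, so Area = ½·a·b = ½·4.7·3.3 = ½·15.51 = 7.755
(b) Hypotenuse c = √(a² + b²) = √(22.09 + 10.89) = √32.98 ≈ 5.74282
    Area = ½·c·h_c  ⇒  h_c = 2·Area/c = 15.51/5.74282 ≈ 2.70076

Area = 7.755, h_c = 2.701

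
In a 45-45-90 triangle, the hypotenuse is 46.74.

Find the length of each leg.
In a 45-45-90 triangle hypotenuse = leg·√2, so leg = hypotenuse/√2.
Leg = 46.74/√2 ≈ 46.74/1.41421 ≈ 33.0502

Each leg = 33.05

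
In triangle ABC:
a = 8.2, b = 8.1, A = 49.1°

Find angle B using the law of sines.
a/sin(A) = b/sin(B)  ⇒  sin(B) = b·sin(A)/a = 8.1·sin(49.1°)/8.2
sin(49.1°) ≈ 0.755853
sin(B) ≈ 8.1·0.755853/8.2 ≈ 6.12241/8.2 ≈ 0.746636
B = arcsin(0.746636) ≈ 48.2998°
(Since b ≤ a we need B ≤ A, so the obtuse alternative 180° − 48.2998° ≈ 131.7° is rejected.)

B = 48.3°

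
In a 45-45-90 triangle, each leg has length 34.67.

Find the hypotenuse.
In a 45-45-90 triangle the sides are in ratio 1 : 1 : √2, so hypotenuse = leg·√2.
Hypotenuse = 34.67·√2 ≈ 34.67·1.41421 ≈ 49.0308

Hypotenuse = 34.67√2 = 49.03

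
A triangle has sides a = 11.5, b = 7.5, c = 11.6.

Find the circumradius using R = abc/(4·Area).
First find the area with Heron's formula.
s = (11.5 + 7.5 + 11.6)/2 = 15.3
Area = √(s(s−a)(s−b)(s−c)) = √(15.3·3.8·7.8·3.7) ≈ √1677.92 ≈ 40.9624
abc = 11.5·7.5·11.6 = 1000.5
R = abc/(4·Area) ≈ 1000.5/(4·40.9624) = 1000.5/163.85 ≈ 6.10621

R = 6.106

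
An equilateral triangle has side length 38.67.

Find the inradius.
r = Area/s with s the semi-perimeter.
Area = (√3/4)·38.67² = (√3/4)·1495.3689 ≈ 0.433013·1495.3689 ≈ 647.514
s = 3·38.67/2 = 58.005
r ≈ 647.514/58.005 ≈ 11.1631
(Equivalently r = side/(2√3) = 38.67/3.4641 ≈ 11.1631.)

r = 11.16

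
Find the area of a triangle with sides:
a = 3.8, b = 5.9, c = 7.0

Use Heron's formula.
s = (3.8 + 5.9 + 7.0)/2 = 16.7/2 = 8.35
s − a = 4.55, s − b = 2.45, s − c = 1.35
s(s−a)(s−b)(s−c) = 8.35·4.55·2.45·1.35 ≈ 125.66
Area = √125.66 ≈ 11.2098

Area = 11.21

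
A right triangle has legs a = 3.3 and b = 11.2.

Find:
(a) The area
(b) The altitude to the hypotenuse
(a) The legs are perpendicular, so Area = ½·a·b = ½·3.3·11.2 = ½·36.96 = 18.48
(b) Hypotenuse c = √(a² + b²) = √(10.89 + 125.44) = √136.33 ≈ 11.676
    Area = ½·c·h_c  ⇒  h_c = 2·Area/c = 36.96/11.676 ≈ 3.16546

Area = 18.48, h_c = 3.165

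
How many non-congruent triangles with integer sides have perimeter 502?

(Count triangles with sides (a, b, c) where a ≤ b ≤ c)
Let a ≤ b ≤ c with a + b + c = 502. The only binding inequality is a + b > c, i.e. 502 − c > c, so c < 502/2; and c ≥ 502/3 since c is the largest side.
So 168 ≤ c ≤ 250. For each c, b runs from ⌈(502 − c)/2⌉ up to c (then a = 502 − b − c satisfies 1 ≤ a ≤ b automatically), giving c − ⌈(502 − c)/2⌉ + 1 choices.
Summing over c: 2 + 3 + 5 + 6 + … + 123 + 125  (83 terms, c = 168, …, 250) = 5250
Check (closed form: nearest integer to p²/48 for even p, (p+3)²/48 for odd p): 502²/48 = 252004/48 ≈ 5250.08 → 5250

5250 triangles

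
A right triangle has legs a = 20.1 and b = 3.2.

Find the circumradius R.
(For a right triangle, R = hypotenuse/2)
Hypotenuse c = √(a² + b²) = √(404.01 + 10.24) = √414.25 ≈ 20.3531
R = c/2 ≈ 20.3531/2 ≈ 10.1766

R = 10.18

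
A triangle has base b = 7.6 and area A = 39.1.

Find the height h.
A = ½·b·h  ⇒  h = 2A/b = 2·39.1/7.6 = 78.2/7.6 ≈ 10.2895

h = 10.29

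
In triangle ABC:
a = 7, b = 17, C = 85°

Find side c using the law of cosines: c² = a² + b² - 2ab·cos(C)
c² = 7² + 17² − 2·7·17·cos(85°)
cos(85°) ≈ 0.0871557
c² ≈ 49 + 289 − 238·(0.0871557) ≈ 338 − 20.7431 ≈ 317.257
c ≈ √317.257 ≈ 17.8117

c = 17.81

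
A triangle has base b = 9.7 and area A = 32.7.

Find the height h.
A = ½·b·h  ⇒  h = 2A/b = 2·32.7/9.7 = 65.4/9.7 ≈ 6.74227

h = 6.742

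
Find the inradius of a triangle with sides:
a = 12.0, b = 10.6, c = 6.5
r = Area/s where s is the semi-perimeter.
s = (12.0 + 10.6 + 6.5)/2 = 29.1/2 = 14.55
Area = √(s(s−a)(s−b)(s−c)) = √(14.55·2.55·3.95·8.05) ≈ √1179.77 ≈ 34.3477
r ≈ 34.3477/14.55 ≈ 2.36067

r = 2.361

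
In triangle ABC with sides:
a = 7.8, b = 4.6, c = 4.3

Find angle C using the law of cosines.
c² = a² + b² − 2ab·cos(C)  ⇒  cos(C) = (a² + b² − c²)/(2ab)
cos(C) = (7.8² + 4.6² − 4.3²)/(2·7.8·4.6) = (60.84 + 21.16 − 18.49)/71.76 = 63.51/71.76 ≈ 0.885033
C = arccos(0.885033) ≈ 27.7444°

C = 27.74°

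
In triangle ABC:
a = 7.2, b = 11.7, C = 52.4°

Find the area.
Two sides and the included angle (SAS): A = ½·a·b·sin(C) = ½·7.2·11.7·sin(52.4°)
sin(52.4°) ≈ 0.79229
A ≈ ½·84.24·0.79229 = 42.12·0.79229 ≈ 33.3712

Area = 33.37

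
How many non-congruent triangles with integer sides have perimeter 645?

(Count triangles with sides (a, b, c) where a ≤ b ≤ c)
Let a ≤ b ≤ c with a + b + c = 645. The only binding inequality is a + b > c, i.e. 645 − c > c, so c < 645/2; and c ≥ 645/3 since c is the largest side.
So 215 ≤ c ≤ 322. For each c, b runs from ⌈(645 − c)/2⌉ up to c (then a = 645 − b − c satisfies 1 ≤ a ≤ b automatically), giving c − ⌈(645 − c)/2⌉ + 1 choices.
Summing over c: 1 + 2 + 4 + 5 + … + 160 + 161  (108 terms, c = 215, …, 322) = 8748
Check (closed form: nearest integer to p²/48 for even p, (p+3)²/48 for odd p): (645+3)²/48 = 648²/48 = 419904/48 ≈ 8748.00 → 8748

8748 triangles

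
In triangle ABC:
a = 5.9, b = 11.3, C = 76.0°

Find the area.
Two sides and the included angle (SAS): A = ½·a·b·sin(C) = ½·5.9·11.3·sin(76.0°)
sin(76.0°) ≈ 0.970296
A ≈ ½·66.67·0.970296 = 33.335·0.970296 ≈ 32.3448

Area = 32.34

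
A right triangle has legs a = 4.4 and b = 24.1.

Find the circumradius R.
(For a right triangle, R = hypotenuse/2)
Hypotenuse c = √(a² + b²) = √(19.36 + 580.81) = √600.17 ≈ 24.4984
R = c/2 ≈ 24.4984/2 ≈ 12.2492

R = 12.25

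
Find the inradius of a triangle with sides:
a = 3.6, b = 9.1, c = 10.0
r = Area/s where s is the semi-perimeter.
s = (3.6 + 9.1 + 10.0)/2 = 22.7/2 = 11.35
Area = √(s(s−a)(s−b)(s−c)) = √(11.35·7.75·2.25·1.35) ≈ √267.186 ≈ 16.3458
r ≈ 16.3458/11.35 ≈ 1.44016

r = 1.44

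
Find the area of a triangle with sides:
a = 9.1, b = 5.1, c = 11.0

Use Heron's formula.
s = (9.1 + 5.1 + 11.0)/2 = 25.2/2 = 12.6
s − a = 3.5, s − b = 7.5, s − c = 1.6
s(s−a)(s−b)(s−c) = 12.6·3.5·7.5·1.6 ≈ 529.2
Area = √529.2 ≈ 23.0043

Area = 23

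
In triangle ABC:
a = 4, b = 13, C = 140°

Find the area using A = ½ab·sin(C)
A = ½·a·b·sin(C) = ½·4·13·sin(140°)
sin(140°) ≈ 0.642788
A ≈ ½·52·0.642788 = 26·0.642788 ≈ 16.7125

Area = 16.71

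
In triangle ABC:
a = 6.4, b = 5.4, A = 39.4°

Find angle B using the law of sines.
a/sin(A) = b/sin(B)  ⇒  sin(B) = b·sin(A)/a = 5.4·sin(39.4°)/6.4
sin(39.4°) ≈ 0.634731
sin(B) ≈ 5.4·0.634731/6.4 ≈ 3.42754/6.4 ≈ 0.535554
B = arcsin(0.535554) ≈ 32.3815°
(Since b ≤ a we need B ≤ A, so the obtuse alternative 180° − 32.3815° ≈ 147.619° is rejected.)

B = 32.38°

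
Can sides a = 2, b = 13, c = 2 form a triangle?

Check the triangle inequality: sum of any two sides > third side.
a + b vs c: 2 + 13 = 15 > 2  ✓
a + c vs b: 2 + 2 = 4 ≤ 13  ✗
b + c vs a: 13 + 2 = 15 > 2  ✓

No: 2 + 2 = 4 is not > 13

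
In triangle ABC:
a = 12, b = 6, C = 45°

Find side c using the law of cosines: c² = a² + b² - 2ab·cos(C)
c² = 12² + 6² − 2·12·6·cos(45°)
cos(45°) ≈ 0.707107
c² ≈ 144 + 36 − 144·(0.707107) ≈ 180 − 101.823 ≈ 78.1766
c ≈ √78.1766 ≈ 8.84175

c = 8.842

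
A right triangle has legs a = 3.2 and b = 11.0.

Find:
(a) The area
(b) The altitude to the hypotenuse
(a) The legs are perpendicular, so Area = ½·a·b = ½·3.2·11.0 = ½·35.2 = 17.6
(b) Hypotenuse c = √(a² + b²) = √(10.24 + 121) = √131.24 ≈ 11.456
    Area = ½·c·h_c  ⇒  h_c = 2·Area/c = 35.2/11.456 ≈ 3.07262

Area = 17.6, h_c = 3.073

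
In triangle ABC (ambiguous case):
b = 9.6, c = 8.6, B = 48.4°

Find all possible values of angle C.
b/sin(B) = c/sin(C)  ⇒  sin(C) = c·sin(B)/b = 8.6·sin(48.4°)/9.6
sin(48.4°) ≈ 0.747798
sin(C) ≈ 8.6·0.747798/9.6 ≈ 6.43106/9.6 ≈ 0.669902
Candidate 1: C₁ = arcsin(0.669902) ≈ 42.0595°  →  A = 180° − 48.4° − 42.0595° ≈ 89.5405° > 0, valid
Candidate 2: C₂ = 180° − C₁ ≈ 137.94°  →  A = 180° − 48.4° − 137.94° ≈ -6.3405° ≤ 0, not a valid triangle

C = 42.06° (one solution)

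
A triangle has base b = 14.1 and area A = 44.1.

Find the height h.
A = ½·b·h  ⇒  h = 2A/b = 2·44.1/14.1 = 88.2/14.1 ≈ 6.25532

h = 6.255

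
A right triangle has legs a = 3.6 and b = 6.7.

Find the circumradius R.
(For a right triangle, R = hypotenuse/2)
Hypotenuse c = √(a² + b²) = √(12.96 + 44.89) = √57.85 ≈ 7.60592
R = c/2 ≈ 7.60592/2 ≈ 3.80296

R = 3.803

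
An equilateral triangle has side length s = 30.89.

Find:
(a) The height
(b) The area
(a) The height splits the triangle into two 30-60-90 halves: h = s·√3/2 = 30.89·1.73205/2 ≈ 53.503/2 ≈ 26.7515
(b) Area = (√3/4)·s² = (√3/4)·30.89² = (√3/4)·954.1921 ≈ 0.433013·954.1921 ≈ 413.177

Height = 26.75, Area = 413.2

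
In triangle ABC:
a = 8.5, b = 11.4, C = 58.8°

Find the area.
Two sides and the included angle (SAS): A = ½·a·b·sin(C) = ½·8.5·11.4·sin(58.8°)
sin(58.8°) ≈ 0.855364
A ≈ ½·96.9·0.855364 = 48.45·0.855364 ≈ 41.4424

Area = 41.44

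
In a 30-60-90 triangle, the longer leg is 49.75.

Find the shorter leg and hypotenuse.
In a 30-60-90 triangle the sides are in ratio 1 : √3 : 2, so short leg = long leg/√3 and hypotenuse = 2·(short leg).
Short leg = 49.75/√3 ≈ 49.75/1.73205 ≈ 28.7232
Hypotenuse = 2·28.7232 ≈ 57.4464

Short leg = 28.72, Hypotenuse = 57.45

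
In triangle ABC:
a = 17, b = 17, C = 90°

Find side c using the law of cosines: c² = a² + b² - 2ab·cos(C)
c² = 17² + 17² − 2·17·17·cos(90°)
cos(90°) ≈ 0
c² ≈ 289 + 289 − 578·(0) ≈ 578 − 0 ≈ 578
c ≈ √578 ≈ 24.0416

c = 24.04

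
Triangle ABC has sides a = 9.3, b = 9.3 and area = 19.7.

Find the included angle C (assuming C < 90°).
Area = ½·a·b·sin(C)  ⇒  sin(C) = 2·Area/(a·b) = 2·19.7/(9.3·9.3) = 39.4/86.49 ≈ 0.455544
C = arcsin(0.455544) ≈ 27.0999° (taking the acute solution since C < 90°)

C = 27.1°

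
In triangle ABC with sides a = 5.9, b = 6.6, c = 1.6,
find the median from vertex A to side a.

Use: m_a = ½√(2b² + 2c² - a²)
m_a = ½√(2·6.6² + 2·1.6² − 5.9²) = ½√(2·43.56 + 2·2.56 − 34.81) = ½√(87.12 + 5.12 − 34.81) = ½√57.43
√57.43 ≈ 7.57826, so m_a ≈ 3.78913

m_a = 3.789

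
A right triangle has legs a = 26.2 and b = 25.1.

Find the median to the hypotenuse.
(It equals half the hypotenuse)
Hypotenuse c = √(a² + b²) = √(686.44 + 630.01) = √1316.45 ≈ 36.2829
Median to hypotenuse = c/2 ≈ 36.2829/2 ≈ 18.1415

Median = 18.14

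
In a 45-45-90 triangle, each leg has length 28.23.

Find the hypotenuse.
In a 45-45-90 triangle the sides are in ratio 1 : 1 : √2, so hypotenuse = leg·√2.
Hypotenuse = 28.23·√2 ≈ 28.23·1.41421 ≈ 39.9232

Hypotenuse = 28.23√2 = 39.92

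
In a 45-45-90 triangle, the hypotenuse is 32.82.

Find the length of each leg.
In a 45-45-90 triangle hypotenuse = leg·√2, so leg = hypotenuse/√2.
Leg = 32.82/√2 ≈ 32.82/1.41421 ≈ 23.2072

Each leg = 23.21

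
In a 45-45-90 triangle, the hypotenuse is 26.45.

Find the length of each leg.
In a 45-45-90 triangle hypotenuse = leg·√2, so leg = hypotenuse/√2.
Leg = 26.45/√2 ≈ 26.45/1.41421 ≈ 18.703

Each leg = 18.7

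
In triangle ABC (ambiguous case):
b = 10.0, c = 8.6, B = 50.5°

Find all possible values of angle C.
b/sin(B) = c/sin(C)  ⇒  sin(C) = c·sin(B)/b = 8.6·sin(50.5°)/10.0
sin(50.5°) ≈ 0.771625
sin(C) ≈ 8.6·0.771625/10.0 ≈ 6.63597/10.0 ≈ 0.663597
Candidate 1: C₁ = arcsin(0.663597) ≈ 41.5748°  →  A = 180° − 50.5° − 41.5748° ≈ 87.9252° > 0, valid
Candidate 2: C₂ = 180° − C₁ ≈ 138.425°  →  A = 180° − 50.5° − 138.425° ≈ -8.9252° ≤ 0, not a valid triangle

C = 41.57° (one solution)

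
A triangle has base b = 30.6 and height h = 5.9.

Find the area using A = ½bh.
A = ½·b·h = ½·30.6·5.9 = ½·180.54 = 90.27

Area = 90.27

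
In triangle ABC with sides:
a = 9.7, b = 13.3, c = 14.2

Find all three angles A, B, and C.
Law of cosines for each angle (a² = 94.09, b² = 176.89, c² = 201.64):
cos(A) = (b² + c² − a²)/(2bc) = (176.89 + 201.64 − 94.09)/(2·13.3·14.2) = 284.44/377.72 ≈ 0.753045  ⇒  A ≈ 41.1452°
cos(B) = (a² + c² − b²)/(2ac) = (94.09 + 201.64 − 176.89)/(2·9.7·14.2) = 118.84/275.48 ≈ 0.431392  ⇒  B ≈ 64.444°
cos(C) = (a² + b² − c²)/(2ab) = (94.09 + 176.89 − 201.64)/(2·9.7·13.3) = 69.34/258.02 ≈ 0.268739  ⇒  C ≈ 74.4108°
Check: A + B + C ≈ 180°

A = 41.15°, B = 64.44°, C = 74.41°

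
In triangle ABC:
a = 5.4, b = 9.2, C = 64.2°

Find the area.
Two sides and the included angle (SAS): A = ½·a·b·sin(C) = ½·5.4·9.2·sin(64.2°)
sin(64.2°) ≈ 0.900319
A ≈ ½·49.68·0.900319 = 24.84·0.900319 ≈ 22.3639

Area = 22.36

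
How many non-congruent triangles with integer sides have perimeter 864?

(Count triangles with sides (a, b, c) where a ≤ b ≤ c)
Let a ≤ b ≤ c with a + b + c = 864. The only binding inequality is a + b > c, i.e. 864 − c > c, so c < 864/2; and c ≥ 864/3 since c is the largest side.
So 288 ≤ c ≤ 431. For each c, b runs from ⌈(864 − c)/2⌉ up to c (then a = 864 − b − c satisfies 1 ≤ a ≤ b automatically), giving c − ⌈(864 − c)/2⌉ + 1 choices.
Summing over c: 1 + 2 + 4 + 5 + … + 214 + 215  (144 terms, c = 288, …, 431) = 15552
Check (closed form: nearest integer to p²/48 for even p, (p+3)²/48 for odd p): 864²/48 = 746496/48 ≈ 15552.00 → 15552

15552 triangles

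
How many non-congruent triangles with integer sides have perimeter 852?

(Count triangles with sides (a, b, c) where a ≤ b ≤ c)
Let a ≤ b ≤ c with a + b + c = 852. The only binding inequality is a + b > c, i.e. 852 − c > c, so c < 852/2; and c ≥ 852/3 since c is the largest side.
So 284 ≤ c ≤ 425. For each c, b runs from ⌈(852 − c)/2⌉ up to c (then a = 852 − b − c satisfies 1 ≤ a ≤ b automatically), giving c − ⌈(852 − c)/2⌉ + 1 choices.
Summing over c: 1 + 2 + 4 + 5 + … + 211 + 212  (142 terms, c = 284, …, 425) = 15123
Check (closed form: nearest integer to p²/48 for even p, (p+3)²/48 for odd p): 852²/48 = 725904/48 ≈ 15123.00 → 15123

15123 triangles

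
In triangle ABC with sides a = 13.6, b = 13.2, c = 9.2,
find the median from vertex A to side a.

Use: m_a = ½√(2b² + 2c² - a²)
m_a = ½√(2·13.2² + 2·9.2² − 13.6²) = ½√(2·174.24 + 2·84.64 − 184.96) = ½√(348.48 + 169.28 − 184.96) = ½√332.8
√332.8 ≈ 18.2428, so m_a ≈ 9.1214

m_a = 9.121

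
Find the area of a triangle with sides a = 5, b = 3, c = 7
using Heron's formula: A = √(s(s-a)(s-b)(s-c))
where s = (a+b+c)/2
s = (5 + 3 + 7)/2 = 15/2 = 7.5
s − a = 2.5, s − b = 4.5, s − c = 0.5
s(s−a)(s−b)(s−c) = 7.5·2.5·4.5·0.5 = 42.1875
Area = √42.1875 ≈ 6.49519

s = 7.5, Area = 6.495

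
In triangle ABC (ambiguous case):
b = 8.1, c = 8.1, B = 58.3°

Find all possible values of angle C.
b/sin(B) = c/sin(C)  ⇒  sin(C) = c·sin(B)/b = 8.1·sin(58.3°)/8.1
sin(58.3°) ≈ 0.850811
sin(C) ≈ 8.1·0.850811/8.1 ≈ 6.89157/8.1 ≈ 0.850811
Candidate 1: C₁ = arcsin(0.850811) ≈ 58.3°  →  A = 180° − 58.3° − 58.3° ≈ 63.4° > 0, valid
Candidate 2: C₂ = 180° − C₁ ≈ 121.7°  →  A = 180° − 58.3° − 121.7° ≈ 0° ≤ 0, not a valid triangle

C = 58.3° (one solution)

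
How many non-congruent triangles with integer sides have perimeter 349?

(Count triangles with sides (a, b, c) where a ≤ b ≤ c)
Let a ≤ b ≤ c with a + b + c = 349. The only binding inequality is a + b > c, i.e. 349 − c > c, so c < 349/2; and c ≥ 349/3 since c is the largest side.
So 117 ≤ c ≤ 174. For each c, b runs from ⌈(349 − c)/2⌉ up to c (then a = 349 − b − c satisfies 1 ≤ a ≤ b automatically), giving c − ⌈(349 − c)/2⌉ + 1 choices.
Summing over c: 2 + 3 + 5 + 6 + … + 86 + 87  (58 terms, c = 117, …, 174) = 2581
Check (closed form: nearest integer to p²/48 for even p, (p+3)²/48 for odd p): (349+3)²/48 = 352²/48 = 123904/48 ≈ 2581.33 → 2581

2581 triangles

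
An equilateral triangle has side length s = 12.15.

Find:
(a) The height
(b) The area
(a) The height splits the triangle into two 30-60-90 halves: h = s·√3/2 = 12.15·1.73205/2 ≈ 21.0444/2 ≈ 10.5222
(b) Area = (√3/4)·s² = (√3/4)·12.15² = (√3/4)·147.6225 ≈ 0.433013·147.6225 ≈ 63.9224

Height = 10.52, Area = 63.92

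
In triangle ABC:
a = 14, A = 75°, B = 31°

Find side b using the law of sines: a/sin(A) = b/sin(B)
a/sin(A) = b/sin(B)  ⇒  b = a·sin(B)/sin(A) = 14·sin(31°)/sin(75°)
sin(31°) ≈ 0.515038, sin(75°) ≈ 0.965926
b ≈ 14·0.515038/0.965926 ≈ 7.21053/0.965926 ≈ 7.46489

b = 7.465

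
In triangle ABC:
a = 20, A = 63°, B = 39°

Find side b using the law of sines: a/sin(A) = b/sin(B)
a/sin(A) = b/sin(B)  ⇒  b = a·sin(B)/sin(A) = 20·sin(39°)/sin(63°)
sin(39°) ≈ 0.62932, sin(63°) ≈ 0.891007
b ≈ 20·0.62932/0.891007 ≈ 12.5864/0.891007 ≈ 14.1261

b = 14.13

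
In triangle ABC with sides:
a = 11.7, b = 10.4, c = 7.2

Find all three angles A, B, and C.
Law of cosines for each angle (a² = 136.89, b² = 108.16, c² = 51.84):
cos(A) = (b² + c² − a²)/(2bc) = (108.16 + 51.84 − 136.89)/(2·10.4·7.2) = 23.11/149.76 ≈ 0.154314  ⇒  A ≈ 81.123°
cos(B) = (a² + c² − b²)/(2ac) = (136.89 + 51.84 − 108.16)/(2·11.7·7.2) = 80.57/168.48 ≈ 0.478217  ⇒  B ≈ 61.431°
cos(C) = (a² + b² − c²)/(2ab) = (136.89 + 108.16 − 51.84)/(2·11.7·10.4) = 193.21/243.36 ≈ 0.793927  ⇒  C ≈ 37.446°
Check: A + B + C ≈ 180°

A = 81.12°, B = 61.43°, C = 37.45°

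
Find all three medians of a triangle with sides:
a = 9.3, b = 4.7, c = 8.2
Median formula: m_a = ½√(2b² + 2c² − a²) (and cyclically). a² = 86.49, b² = 22.09, c² = 67.24.
m_a = ½√(2·22.09 + 2·67.24 − 86.49) = ½√92.17 ≈ ½·9.60052 ≈ 4.80026
m_b = ½√(2·86.49 + 2·67.24 − 22.09) = ½√285.37 ≈ ½·16.8929 ≈ 8.44645
m_c = ½√(2·86.49 + 2·22.09 − 67.24) = ½√149.92 ≈ ½·12.2442 ≈ 6.12209

m_a = 4.8, m_b = 8.446, m_c = 6.122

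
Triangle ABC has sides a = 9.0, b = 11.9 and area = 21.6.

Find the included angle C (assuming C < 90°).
Area = ½·a·b·sin(C)  ⇒  sin(C) = 2·Area/(a·b) = 2·21.6/(9.0·11.9) = 43.2/107.1 ≈ 0.403361
C = arcsin(0.403361) ≈ 23.7885° (taking the acute solution since C < 90°)

C = 23.79°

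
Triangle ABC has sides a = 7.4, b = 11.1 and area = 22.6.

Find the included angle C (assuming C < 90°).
Area = ½·a·b·sin(C)  ⇒  sin(C) = 2·Area/(a·b) = 2·22.6/(7.4·11.1) = 45.2/82.14 ≈ 0.55028
C = arcsin(0.55028) ≈ 33.3862° (taking the acute solution since C < 90°)

C = 33.39°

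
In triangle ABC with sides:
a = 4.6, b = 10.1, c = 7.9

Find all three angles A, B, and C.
Law of cosines for each angle (a² = 21.16, b² = 102.01, c² = 62.41):
cos(A) = (b² + c² − a²)/(2bc) = (102.01 + 62.41 − 21.16)/(2·10.1·7.9) = 143.26/159.58 ≈ 0.897732  ⇒  A ≈ 26.1385°
cos(B) = (a² + c² − b²)/(2ac) = (21.16 + 62.41 − 102.01)/(2·4.6·7.9) = -18.44/72.68 ≈ -0.253715  ⇒  B ≈ 104.697°
cos(C) = (a² + b² − c²)/(2ab) = (21.16 + 102.01 − 62.41)/(2·4.6·10.1) = 60.76/92.92 ≈ 0.653896  ⇒  C ≈ 49.164°
Check: A + B + C ≈ 180°

A = 26.14°, B = 104.7°, C = 49.16°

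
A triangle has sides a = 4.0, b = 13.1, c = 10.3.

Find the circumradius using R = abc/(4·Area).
First find the area with Heron's formula.
s = (4.0 + 13.1 + 10.3)/2 = 13.7
Area = √(s(s−a)(s−b)(s−c)) = √(13.7·9.7·0.6·3.4) ≈ √271.096 ≈ 16.465
abc = 4.0·13.1·10.3 = 539.72
R = abc/(4·Area) ≈ 539.72/(4·16.465) = 539.72/65.8599 ≈ 8.19497

R = 8.195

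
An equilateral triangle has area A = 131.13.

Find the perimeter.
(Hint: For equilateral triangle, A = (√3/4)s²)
A = (√3/4)s²  ⇒  s² = 4A/√3 = 4·131.13/√3 = 524.52/1.73205 ≈ 302.832
s ≈ √302.832 ≈ 17.4021
Perimeter = 3s ≈ 3·17.4021 ≈ 52.2062

Perimeter = 52.21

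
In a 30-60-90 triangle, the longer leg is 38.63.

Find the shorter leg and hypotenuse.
In a 30-60-90 triangle the sides are in ratio 1 : √3 : 2, so short leg = long leg/√3 and hypotenuse = 2·(short leg).
Short leg = 38.63/√3 ≈ 38.63/1.73205 ≈ 22.303
Hypotenuse = 2·22.303 ≈ 44.6061

Short leg = 22.3, Hypotenuse = 44.61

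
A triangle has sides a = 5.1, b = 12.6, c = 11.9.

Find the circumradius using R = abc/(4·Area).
First find the area with Heron's formula.
s = (5.1 + 12.6 + 11.9)/2 = 14.8
Area = √(s(s−a)(s−b)(s−c)) = √(14.8·9.7·2.2·2.9) ≈ √915.913 ≈ 30.2641
abc = 5.1·12.6·11.9 = 764.694
R = abc/(4·Area) ≈ 764.694/(4·30.2641) = 764.694/121.056 ≈ 6.31685

R = 6.317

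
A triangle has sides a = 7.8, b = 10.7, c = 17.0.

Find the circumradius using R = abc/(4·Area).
First find the area with Heron's formula.
s = (7.8 + 10.7 + 17.0)/2 = 17.75
Area = √(s(s−a)(s−b)(s−c)) = √(17.75·9.95·7.05·0.75) ≈ √933.839 ≈ 30.5588
abc = 7.8·10.7·17.0 = 1418.82
R = abc/(4·Area) ≈ 1418.82/(4·30.5588) = 1418.82/122.235 ≈ 11.6073

R = 11.61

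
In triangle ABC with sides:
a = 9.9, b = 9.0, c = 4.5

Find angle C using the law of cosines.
c² = a² + b² − 2ab·cos(C)  ⇒  cos(C) = (a² + b² − c²)/(2ab)
cos(C) = (9.9² + 9.0² − 4.5²)/(2·9.9·9.0) = (98.01 + 81 − 20.25)/178.2 = 158.76/178.2 ≈ 0.890909
C = arccos(0.890909) ≈ 27.0123°

C = 27.01°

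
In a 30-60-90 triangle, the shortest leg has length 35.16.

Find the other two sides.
In a 30-60-90 triangle the sides are in ratio 1 : √3 : 2 (short leg : long leg : hypotenuse).
Long leg = 35.16·√3 ≈ 35.16·1.73205 ≈ 60.8989
Hypotenuse = 2·35.16 = 70.32

Long leg = 35.16√3 = 60.9, Hypotenuse = 70.32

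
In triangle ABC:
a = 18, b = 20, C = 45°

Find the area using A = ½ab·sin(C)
A = ½·a·b·sin(C) = ½·18·20·sin(45°)
sin(45°) ≈ 0.707107
A ≈ ½·360·0.707107 = 180·0.707107 ≈ 127.279

Area = 127.3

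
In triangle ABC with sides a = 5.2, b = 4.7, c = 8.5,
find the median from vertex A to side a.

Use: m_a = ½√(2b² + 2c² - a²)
m_a = ½√(2·4.7² + 2·8.5² − 5.2²) = ½√(2·22.09 + 2·72.25 − 27.04) = ½√(44.18 + 144.5 − 27.04) = ½√161.64
√161.64 ≈ 12.7138, so m_a ≈ 6.35689

m_a = 6.357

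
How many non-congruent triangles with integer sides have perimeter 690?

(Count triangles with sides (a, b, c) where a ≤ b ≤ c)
Let a ≤ b ≤ c with a + b + c = 690. The only binding inequality is a + b > c, i.e. 690 − c > c, so c < 690/2; and c ≥ 690/3 since c is the largest side.
So 230 ≤ c ≤ 344. For each c, b runs from ⌈(690 − c)/2⌉ up to c (then a = 690 − b − c satisfies 1 ≤ a ≤ b automatically), giving c − ⌈(690 − c)/2⌉ + 1 choices.
Summing over c: 1 + 2 + 4 + 5 + … + 170 + 172  (115 terms, c = 230, …, 344) = 9919
Check (closed form: nearest integer to p²/48 for even p, (p+3)²/48 for odd p): 690²/48 = 476100/48 ≈ 9918.75 → 9919

9919 triangles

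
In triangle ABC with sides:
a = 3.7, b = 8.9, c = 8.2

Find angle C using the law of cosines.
c² = a² + b² − 2ab·cos(C)  ⇒  cos(C) = (a² + b² − c²)/(2ab)
cos(C) = (3.7² + 8.9² − 8.2²)/(2·3.7·8.9) = (13.69 + 79.21 − 67.24)/65.86 = 25.66/65.86 ≈ 0.389614
C = arccos(0.389614) ≈ 67.0695°

C = 67.07°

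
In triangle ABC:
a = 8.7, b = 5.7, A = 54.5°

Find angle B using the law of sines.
a/sin(A) = b/sin(B)  ⇒  sin(B) = b·sin(A)/a = 5.7·sin(54.5°)/8.7
sin(54.5°) ≈ 0.814116
sin(B) ≈ 5.7·0.814116/8.7 ≈ 4.64046/8.7 ≈ 0.533386
B = arcsin(0.533386) ≈ 32.2345°
(Since b ≤ a we need B ≤ A, so the obtuse alternative 180° − 32.2345° ≈ 147.765° is rejected.)

B = 32.23°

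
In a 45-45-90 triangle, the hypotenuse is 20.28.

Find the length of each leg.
In a 45-45-90 triangle hypotenuse = leg·√2, so leg = hypotenuse/√2.
Leg = 20.28/√2 ≈ 20.28/1.41421 ≈ 14.3401

Each leg = 14.34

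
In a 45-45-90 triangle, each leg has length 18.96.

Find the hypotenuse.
In a 45-45-90 triangle the sides are in ratio 1 : 1 : √2, so hypotenuse = leg·√2.
Hypotenuse = 18.96·√2 ≈ 18.96·1.41421 ≈ 26.8135

Hypotenuse = 18.96√2 = 26.81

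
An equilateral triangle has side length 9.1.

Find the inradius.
r = Area/s with s the semi-perimeter.
Area = (√3/4)·9.1² = (√3/4)·82.81 ≈ 0.433013·82.81 ≈ 35.8578
s = 3·9.1/2 = 13.65
r ≈ 35.8578/13.65 ≈ 2.62694
(Equivalently r = side/(2√3) = 9.1/3.4641 ≈ 2.62694.)

r = 2.627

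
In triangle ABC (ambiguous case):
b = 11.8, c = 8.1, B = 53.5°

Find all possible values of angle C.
b/sin(B) = c/sin(C)  ⇒  sin(C) = c·sin(B)/b = 8.1·sin(53.5°)/11.8
sin(53.5°) ≈ 0.803857
sin(C) ≈ 8.1·0.803857/11.8 ≈ 6.51124/11.8 ≈ 0.5518
Candidate 1: C₁ = arcsin(0.5518) ≈ 33.4906°  →  A = 180° − 53.5° − 33.4906° ≈ 93.0094° > 0, valid
Candidate 2: C₂ = 180° − C₁ ≈ 146.509°  →  A = 180° − 53.5° − 146.509° ≈ -20.0094° ≤ 0, not a valid triangle

C = 33.49° (one solution)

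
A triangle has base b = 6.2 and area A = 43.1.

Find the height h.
A = ½·b·h  ⇒  h = 2A/b = 2·43.1/6.2 = 86.2/6.2 ≈ 13.9032

h = 13.9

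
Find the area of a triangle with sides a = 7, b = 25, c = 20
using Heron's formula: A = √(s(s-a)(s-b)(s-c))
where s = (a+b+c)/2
s = (7 + 25 + 20)/2 = 52/2 = 26
s − a = 19, s − b = 1, s − c = 6
s(s−a)(s−b)(s−c) = 26·19·1·6 = 2964
Area = √2964 ≈ 54.4426

s = 26.0, Area = 54.44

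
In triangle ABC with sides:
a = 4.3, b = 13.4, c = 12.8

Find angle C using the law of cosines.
c² = a² + b² − 2ab·cos(C)  ⇒  cos(C) = (a² + b² − c²)/(2ab)
cos(C) = (4.3² + 13.4² − 12.8²)/(2·4.3·13.4) = (18.49 + 179.56 − 163.84)/115.24 = 34.21/115.24 ≈ 0.296859
C = arccos(0.296859) ≈ 72.731°

C = 72.73°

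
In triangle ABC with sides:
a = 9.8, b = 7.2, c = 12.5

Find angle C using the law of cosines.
c² = a² + b² − 2ab·cos(C)  ⇒  cos(C) = (a² + b² − c²)/(2ab)
cos(C) = (9.8² + 7.2² − 12.5²)/(2·9.8·7.2) = (96.04 + 51.84 − 156.25)/141.12 = -8.37/141.12 ≈ -0.0593112
C = arccos(-0.0593112) ≈ 93.4003°

C = 93.4°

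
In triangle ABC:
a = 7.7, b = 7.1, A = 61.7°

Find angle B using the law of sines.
a/sin(A) = b/sin(B)  ⇒  sin(B) = b·sin(A)/a = 7.1·sin(61.7°)/7.7
sin(61.7°) ≈ 0.880477
sin(B) ≈ 7.1·0.880477/7.7 ≈ 6.25139/7.7 ≈ 0.811869
B = arcsin(0.811869) ≈ 54.2789°
(Since b ≤ a we need B ≤ A, so the obtuse alternative 180° − 54.2789° ≈ 125.721° is rejected.)

B = 54.28°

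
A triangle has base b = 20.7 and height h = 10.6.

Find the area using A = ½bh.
A = ½·b·h = ½·20.7·10.6 = ½·219.42 = 109.71

Area = 109.71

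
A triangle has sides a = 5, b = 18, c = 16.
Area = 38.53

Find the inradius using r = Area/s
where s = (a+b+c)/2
s = (5 + 18 + 16)/2 = 39/2 = 19.5
r = Area/s = 38.53/19.5 ≈ 1.9759

r = 1.976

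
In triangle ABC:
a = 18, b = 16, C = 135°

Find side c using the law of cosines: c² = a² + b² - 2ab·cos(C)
c² = 18² + 16² − 2·18·16·cos(135°)
cos(135°) ≈ -0.707107
c² ≈ 324 + 256 − 576·(-0.707107) ≈ 580 + 407.294 ≈ 987.294
c ≈ √987.294 ≈ 31.4212

c = 31.42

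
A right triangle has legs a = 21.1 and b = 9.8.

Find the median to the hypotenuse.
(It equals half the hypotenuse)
Hypotenuse c = √(a² + b²) = √(445.21 + 96.04) = √541.25 ≈ 23.2648
Median to hypotenuse = c/2 ≈ 23.2648/2 ≈ 11.6324

Median = 11.63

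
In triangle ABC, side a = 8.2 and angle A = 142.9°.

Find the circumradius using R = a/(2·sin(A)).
R = a/(2·sin(A)) = 8.2/(2·sin(142.9°))
sin(142.9°) ≈ 0.603208
R ≈ 8.2/(2·0.603208) = 8.2/1.20642 ≈ 6.79699

R = 6.797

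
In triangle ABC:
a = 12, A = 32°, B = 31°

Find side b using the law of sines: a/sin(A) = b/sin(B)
a/sin(A) = b/sin(B)  ⇒  b = a·sin(B)/sin(A) = 12·sin(31°)/sin(32°)
sin(31°) ≈ 0.515038, sin(32°) ≈ 0.529919
b ≈ 12·0.515038/0.529919 ≈ 6.18046/0.529919 ≈ 11.663

b = 11.66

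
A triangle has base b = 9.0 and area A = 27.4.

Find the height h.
A = ½·b·h  ⇒  h = 2A/b = 2·27.4/9.0 = 54.8/9.0 ≈ 6.08889

h = 6.089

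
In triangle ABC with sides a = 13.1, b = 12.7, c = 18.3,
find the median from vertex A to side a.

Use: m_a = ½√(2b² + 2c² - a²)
m_a = ½√(2·12.7² + 2·18.3² − 13.1²) = ½√(2·161.29 + 2·334.89 − 171.61) = ½√(322.58 + 669.78 − 171.61) = ½√820.75
√820.75 ≈ 28.6487, so m_a ≈ 14.3244

m_a = 14.32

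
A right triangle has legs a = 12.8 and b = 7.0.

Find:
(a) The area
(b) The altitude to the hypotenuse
(a) The legs are perpendicular, so Area = ½·a·b = ½·12.8·7.0 = ½·89.6 = 44.8
(b) Hypotenuse c = √(a² + b²) = √(163.84 + 49) = √212.84 ≈ 14.589
    Area = ½·c·h_c  ⇒  h_c = 2·Area/c = 89.6/14.589 ≈ 6.1416

Area = 44.8, h_c = 6.142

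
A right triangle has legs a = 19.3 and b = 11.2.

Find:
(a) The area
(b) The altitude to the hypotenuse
(a) The legs are perpendicular, so Area = ½·a·b = ½·19.3·11.2 = ½·216.16 = 108.08
(b) Hypotenuse c = √(a² + b²) = √(372.49 + 125.44) = √497.93 ≈ 22.3143
    Area = ½·c·h_c  ⇒  h_c = 2·Area/c = 216.16/22.3143 ≈ 9.68704

Area = 108.08, h_c = 9.687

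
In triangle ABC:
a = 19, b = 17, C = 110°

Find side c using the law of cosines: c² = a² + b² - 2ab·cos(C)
c² = 19² + 17² − 2·19·17·cos(110°)
cos(110°) ≈ -0.34202
c² ≈ 361 + 289 − 646·(-0.34202) ≈ 650 + 220.945 ≈ 870.945
c ≈ √870.945 ≈ 29.5118

c = 29.51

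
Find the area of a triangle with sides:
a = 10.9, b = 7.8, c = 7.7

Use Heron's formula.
s = (10.9 + 7.8 + 7.7)/2 = 26.4/2 = 13.2
s − a = 2.3, s − b = 5.4, s − c = 5.5
s(s−a)(s−b)(s−c) = 13.2·2.3·5.4·5.5 ≈ 901.692
Area = √901.692 ≈ 30.0282

Area = 30.03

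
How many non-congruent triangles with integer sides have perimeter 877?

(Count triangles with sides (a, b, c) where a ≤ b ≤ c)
Let a ≤ b ≤ c with a + b + c = 877. The only binding inequality is a + b > c, i.e. 877 − c > c, so c < 877/2; and c ≥ 877/3 since c is the largest side.
So 293 ≤ c ≤ 438. For each c, b runs from ⌈(877 − c)/2⌉ up to c (then a = 877 − b − c satisfies 1 ≤ a ≤ b automatically), giving c − ⌈(877 − c)/2⌉ + 1 choices.
Summing over c: 2 + 3 + 5 + 6 + … + 218 + 219  (146 terms, c = 293, …, 438) = 16133
Check (closed form: nearest integer to p²/48 for even p, (p+3)²/48 for odd p): (877+3)²/48 = 880²/48 = 774400/48 ≈ 16133.33 → 16133

16133 triangles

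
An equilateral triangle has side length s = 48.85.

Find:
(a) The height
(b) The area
(a) The height splits the triangle into two 30-60-90 halves: h = s·√3/2 = 48.85·1.73205/2 ≈ 84.6107/2 ≈ 42.3053
(b) Area = (√3/4)·s² = (√3/4)·48.85² = (√3/4)·2386.3225 ≈ 0.433013·2386.3225 ≈ 1033.31

Height = 42.31, Area = 1033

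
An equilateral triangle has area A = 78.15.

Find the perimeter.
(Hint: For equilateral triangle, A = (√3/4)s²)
A = (√3/4)s²  ⇒  s² = 4A/√3 = 4·78.15/√3 = 312.6/1.73205 ≈ 180.48
s ≈ √180.48 ≈ 13.4343
Perimeter = 3s ≈ 3·13.4343 ≈ 40.3028

Perimeter = 40.3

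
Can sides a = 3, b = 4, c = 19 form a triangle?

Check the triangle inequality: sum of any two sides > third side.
a + b vs c: 3 + 4 = 7 ≤ 19  ✗
a + c vs b: 3 + 19 = 22 > 4  ✓
b + c vs a: 4 + 19 = 23 > 3  ✓

No: 3 + 4 = 7 is not > 19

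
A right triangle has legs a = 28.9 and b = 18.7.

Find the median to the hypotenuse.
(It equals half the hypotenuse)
Hypotenuse c = √(a² + b²) = √(835.21 + 349.69) = √1184.9 ≈ 34.4224
Median to hypotenuse = c/2 ≈ 34.4224/2 ≈ 17.2112

Median = 17.21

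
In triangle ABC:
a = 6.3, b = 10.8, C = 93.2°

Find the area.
Two sides and the included angle (SAS): A = ½·a·b·sin(C) = ½·6.3·10.8·sin(93.2°)
sin(93.2°) ≈ 0.998441
A ≈ ½·68.04·0.998441 = 34.02·0.998441 ≈ 33.967

Area = 33.97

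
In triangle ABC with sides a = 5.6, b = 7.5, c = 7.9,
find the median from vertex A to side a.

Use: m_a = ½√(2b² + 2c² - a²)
m_a = ½√(2·7.5² + 2·7.9² − 5.6²) = ½√(2·56.25 + 2·62.41 − 31.36) = ½√(112.5 + 124.82 − 31.36) = ½√205.96
√205.96 ≈ 14.3513, so m_a ≈ 7.17565

m_a = 7.176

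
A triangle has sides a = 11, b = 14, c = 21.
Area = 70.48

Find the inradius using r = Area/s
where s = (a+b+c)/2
s = (11 + 14 + 21)/2 = 46/2 = 23
r = Area/s = 70.48/23 ≈ 3.06435

r = 3.064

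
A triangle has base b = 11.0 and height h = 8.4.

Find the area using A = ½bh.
A = ½·b·h = ½·11.0·8.4 = ½·92.4 = 46.2

Area = 46.2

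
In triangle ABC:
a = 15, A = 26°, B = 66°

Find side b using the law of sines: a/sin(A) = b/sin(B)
a/sin(A) = b/sin(B)  ⇒  b = a·sin(B)/sin(A) = 15·sin(66°)/sin(26°)
sin(66°) ≈ 0.913545, sin(26°) ≈ 0.438371
b ≈ 15·0.913545/0.438371 ≈ 13.7032/0.438371 ≈ 31.2593

b = 31.26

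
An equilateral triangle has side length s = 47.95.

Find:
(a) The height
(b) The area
(a) The height splits the triangle into two 30-60-90 halves: h = s·√3/2 = 47.95·1.73205/2 ≈ 83.0518/2 ≈ 41.5259
(b) Area = (√3/4)·s² = (√3/4)·47.95² = (√3/4)·2299.2025 ≈ 0.433013·2299.2025 ≈ 995.584

Height = 41.53, Area = 995.6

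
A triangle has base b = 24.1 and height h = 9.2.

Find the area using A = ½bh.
A = ½·b·h = ½·24.1·9.2 = ½·221.72 = 110.86

Area = 110.86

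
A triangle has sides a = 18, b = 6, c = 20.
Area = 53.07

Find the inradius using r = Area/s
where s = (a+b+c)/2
s = (18 + 6 + 20)/2 = 44/2 = 22
r = Area/s = 53.07/22 ≈ 2.41227

r = 2.412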